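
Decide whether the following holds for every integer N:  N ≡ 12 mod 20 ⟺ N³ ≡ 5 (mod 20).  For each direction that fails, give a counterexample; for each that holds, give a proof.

Both directions fail.

(→) This fails: take N = 12. Then 12 ≡ 12 (mod 20), but 12³ = 1728 ≡ 8 (mod 20), not 5.

(←) This fails: take N = 5. Then 5³ = 125 ≡ 5 (mod 20), yet 5 ≡ 5 (mod 20), not 12.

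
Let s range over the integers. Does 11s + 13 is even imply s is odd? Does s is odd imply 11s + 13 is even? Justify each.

(→) Suppose 11s + 13 is even. Since 11 is odd, 11s and s have the same parity, so 11s + 13 ≡ s + 13 (mod 2). As 13 is odd, 11s + 13 is even exactly when s is odd. Thus s is odd.

(←) Conversely, suppose s is odd; write s = 2j + 1. Then 11s + 13 = 11·(2j + 1) + 13 = 2·11j + 24, which is even.

The biconditional holds.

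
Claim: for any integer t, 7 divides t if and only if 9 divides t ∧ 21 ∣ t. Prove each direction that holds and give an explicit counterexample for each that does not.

(→) This fails: take t = 7. Certainly 7 ∣ 7, but 9 ∤ 7.

(←) Suppose 9 ∣ t and 21 ∣ t. Any common multiple of 9 and 21 is a multiple of their lcm; here lcm(9, 21) = 9·21/gcd(9, 21) = 189/3 = 63, so 63 ∣ t. Since 7 ∣ 63, it follows that 7 ∣ t.

Only the reverse direction holds.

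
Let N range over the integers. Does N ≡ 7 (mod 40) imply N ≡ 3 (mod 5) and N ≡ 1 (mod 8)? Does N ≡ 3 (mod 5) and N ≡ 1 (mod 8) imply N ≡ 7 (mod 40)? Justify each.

(⇒) This fails: N = 7 gives 7 ≡ 7 (mod 40) but 7 ≡ 2 (mod 5), so the conjunction on the right does not hold.

(⇐) This fails: N = 33 satisfies both congruences on the right (33 ≡ 3 mod 5 and 33 ≡ 1 mod 8) yet 33 ≡ 33 (mod 40), not 7.

Neither direction holds.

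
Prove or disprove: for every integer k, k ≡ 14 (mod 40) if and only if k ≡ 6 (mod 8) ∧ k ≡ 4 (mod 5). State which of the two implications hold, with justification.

(⇒) Suppose k ≡ 14 (mod 40); write k = 40j + 14. Since 8 ∣ 40, reducing mod 8 gives k ≡ 14 ≡ 6 (mod 8); since 5 ∣ 40, reducing mod 5 gives k ≡ 14 ≡ 4 (mod 5).

(⇐) Conversely, if k ≡ 6 (mod 8) and k ≡ 4 (mod 5), then by the Chinese remainder theorem k ≡ 14 (mod 40). This is exactly k ≡ 14 (mod 40).

Both directions hold; the statement is true.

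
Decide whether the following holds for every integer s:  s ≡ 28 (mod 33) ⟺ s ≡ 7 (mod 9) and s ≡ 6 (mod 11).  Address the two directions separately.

Only the reverse direction holds.

Forward direction. This fails: s = 28 gives 28 ≡ 28 (mod 33) but 28 ≡ 1 (mod 9), so the conjunction on the right does not hold.

Converse. If s ≡ 7 (mod 9) and s ≡ 6 (mod 11), then by the Chinese remainder theorem s ≡ 61 (mod 99). Since 61 ≡ 28 (mod 33) and 33 ∣ 99, we get s ≡ 28 (mod 33).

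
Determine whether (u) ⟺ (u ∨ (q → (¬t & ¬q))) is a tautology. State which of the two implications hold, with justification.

(⇒) Assume the antecedent. If q is true, the antecedent forces (q = T, t = F, u = T) or (q = T, t = T, u = T), and u ∨ (q → (¬t & ¬q)) holds there. If q is false, u ∨ (q → (¬t & ¬q)) reduces to true regardless of the other variables. Either way u ∨ (q → (¬t & ¬q)) holds.

(⇐) This fails. Under q = F, t = F, u = F, the left side is false but the right side is true.

Not equivalent: only (⇒) holds.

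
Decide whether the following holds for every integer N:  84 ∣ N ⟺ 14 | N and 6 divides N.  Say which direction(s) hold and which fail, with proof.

(⇒) holds; (⇐) fails.

(⟹) If 84 ∣ N, write N = 84q. Since 84 = 6·14, N = 14·(6q), so 14 ∣ N; and since 84 = 14·6, N = 6·(14q), so 6 ∣ N.

(⟸) This fails: take N = 42. Both 14 ∣ 42 and 6 ∣ 42, yet 42 is not a multiple of 84 (since 42 = 0·84 + 42), so 84 ∤ 42.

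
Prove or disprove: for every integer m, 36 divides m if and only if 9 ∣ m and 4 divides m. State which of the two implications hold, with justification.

Both directions hold; the statement is true.

(⇒) If 36 ∣ m, write m = 36q. Since 36 = 4·9, m = 9·(4q), so 9 ∣ m; and since 36 = 9·4, m = 4·(9q), so 4 ∣ m.

(⇐) Suppose 9 ∣ m and 4 ∣ m. Any common multiple of 9 and 4 is a multiple of their lcm; here gcd(9, 4) = 1, so lcm(9, 4) = 9·4 = 36, so 36 ∣ m.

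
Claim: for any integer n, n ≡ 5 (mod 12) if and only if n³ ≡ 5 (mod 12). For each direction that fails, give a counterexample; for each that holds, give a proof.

Converse. Suppose n³ ≡ 5 (mod 12). The only residue r in {0, …, 11} with r³ ≡ 5 (mod 12) is r = 5, so n ≡ 5 (mod 12).

Forward direction. Suppose n ≡ 5 (mod 12). Write n = 12j + 5. Then (12j + 5)³ = 1728j³ + 2160j² + 900j + 125 = 12(144j³ + 180j² + 75j + 10) + 5, so n³ ≡ 5 (mod 12).

Both implications hold.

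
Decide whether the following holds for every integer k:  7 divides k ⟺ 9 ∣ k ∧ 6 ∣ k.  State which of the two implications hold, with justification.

Neither implication holds.

[⇒] This fails: take k = 7. Certainly 7 ∣ 7, but 9 ∤ 7.

[⇐] This fails: take k = 18. Both 9 ∣ 18 and 6 ∣ 18, yet 18 is not a multiple of 7 (since 18 = 2·7 + 4), so 7 ∤ 18.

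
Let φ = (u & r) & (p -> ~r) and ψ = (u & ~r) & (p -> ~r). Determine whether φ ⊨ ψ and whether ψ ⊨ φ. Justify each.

Forward direction. This fails. Under r = T, p = F, u = T, the left side is true but the right side is false.

Converse. This fails. Under r = F, p = F, u = T, the left side is false but the right side is true.

Neither implication holds.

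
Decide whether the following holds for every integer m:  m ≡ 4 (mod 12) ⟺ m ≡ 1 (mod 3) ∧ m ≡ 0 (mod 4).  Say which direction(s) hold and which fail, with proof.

Forward direction. Suppose m ≡ 4 (mod 12); write m = 12j + 4. Since 3 ∣ 12, reducing mod 3 gives m ≡ 4 ≡ 1 (mod 3); since 4 ∣ 12, reducing mod 4 gives m ≡ 4 ≡ 0 (mod 4).

Converse. If m ≡ 1 (mod 3) and m ≡ 0 (mod 4), then by the Chinese remainder theorem m ≡ 4 (mod 12). This is exactly m ≡ 4 (mod 12).

Both directions hold; the statement is true.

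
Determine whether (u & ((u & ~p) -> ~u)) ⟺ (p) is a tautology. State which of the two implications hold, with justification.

Not equivalent: only (⇒) holds.

[⇒] Assume the antecedent. If u is true, the antecedent forces (u = T, p = T), and p holds there. If u is false, the antecedent cannot hold. Either way p holds.

[⇐] This fails. Under u = F, p = T, the left side is false but the right side is true.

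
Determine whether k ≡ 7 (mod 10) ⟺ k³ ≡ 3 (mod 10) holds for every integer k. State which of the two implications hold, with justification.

Equivalent; both directions hold.

(⇒) Suppose k ≡ 7 (mod 10). Write k = 10j + 7. Then (10j + 7)³ = 1000j³ + 2100j² + 1470j + 343 = 10(100j³ + 210j² + 147j + 34) + 3, so k³ ≡ 3 (mod 10).

(⇐) For the converse, argue contrapositively. If k ≢ 7 (mod 10), then k is congruent to one of 0, 1, 2, 3, 4, 5, 6, 8, 9 modulo 10, and these give k³ ≡ 0, 1, 8, 7, 4, 5, 6, 2, 9 respectively — never 3.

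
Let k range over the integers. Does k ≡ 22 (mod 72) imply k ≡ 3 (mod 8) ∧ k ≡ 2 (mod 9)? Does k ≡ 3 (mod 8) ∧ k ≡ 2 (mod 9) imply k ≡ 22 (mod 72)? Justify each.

(⇒) This fails: k = 22 gives 22 ≡ 22 (mod 72) but 22 ≡ 6 (mod 8), so the conjunction on the right does not hold.

(⇐) This fails: k = 11 satisfies both congruences on the right (11 ≡ 3 mod 8 and 11 ≡ 2 mod 9) yet 11 ≡ 11 (mod 72), not 22.

Neither direction holds.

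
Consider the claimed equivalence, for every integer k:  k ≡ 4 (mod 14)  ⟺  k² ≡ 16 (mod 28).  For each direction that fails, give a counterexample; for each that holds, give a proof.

(→) Suppose k ≡ 4 (mod 14). Working modulo 28, k ∈ {4, 18}; for each such r, r² ≡ 16 (mod 28).

(←) This fails: take k = 10. Then 10² = 100 ≡ 16 (mod 28), yet 10 ≡ 10 (mod 14), not 4.

The forward direction holds; the converse fails.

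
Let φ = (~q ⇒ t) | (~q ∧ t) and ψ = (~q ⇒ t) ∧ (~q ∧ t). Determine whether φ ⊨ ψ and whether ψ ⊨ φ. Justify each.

(⇐) Assume the antecedent. If t is true, (~q ⇒ t) | (~q ∧ t) reduces to true regardless of the other variables. If t is false, the antecedent cannot hold. Either way (~q ⇒ t) | (~q ∧ t) holds.

(⇒) This fails. Under t = F, q = T, the left side is true but the right side is false.

Only the converse holds.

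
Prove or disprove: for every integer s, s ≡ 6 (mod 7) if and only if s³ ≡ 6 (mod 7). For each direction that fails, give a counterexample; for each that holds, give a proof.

(⟹) Suppose s ≡ 6 (mod 7). Write s = 7j + 6. Then (7j + 6)³ = 343j³ + 882j² + 756j + 216 = 7(49j³ + 126j² + 108j + 30) + 6, so s³ ≡ 6 (mod 7).

(⟸) This fails: take s = 3. Then 3³ = 27 ≡ 6 (mod 7), yet 3 ≡ 3 (mod 7), not 6.

Only the forward direction holds.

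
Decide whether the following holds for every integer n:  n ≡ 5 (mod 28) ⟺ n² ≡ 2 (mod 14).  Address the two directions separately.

Neither implication holds.

(⟹) This fails: take n = 5. Then 5 ≡ 5 (mod 28), but 5² = 25 ≡ 11 (mod 14), not 2.

(⟸) This fails: take n = 4. Then 4² = 16 ≡ 2 (mod 14), yet 4 ≡ 4 (mod 28), not 5.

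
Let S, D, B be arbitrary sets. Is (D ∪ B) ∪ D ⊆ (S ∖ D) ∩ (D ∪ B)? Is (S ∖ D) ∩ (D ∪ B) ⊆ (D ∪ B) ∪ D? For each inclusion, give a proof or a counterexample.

Reverse inclusion. Let x ∈ (S ∖ D) ∩ (D ∪ B). Then x ∈ S ∩ B and x ∉ D, from which x ∈ (D ∪ B) ∪ D.

Forward inclusion. This inclusion fails. Take S = ∅, D = {1}, B = ∅; then 1 ∈ (D ∪ B) ∪ D but 1 ∉ (S ∖ D) ∩ (D ∪ B).

Only the reverse inclusion holds.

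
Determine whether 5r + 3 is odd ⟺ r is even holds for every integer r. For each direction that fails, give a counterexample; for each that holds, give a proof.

Both directions hold; the statement is true.

(⇐) Suppose r is even; write r = 2j. Then 5r + 3 = 5·(2j) + 3 = 2·5j + 3, which is odd.

(⇒) Suppose 5r + 3 is odd. Since 5 is odd, 5r and r have the same parity, so 5r + 3 ≡ r + 3 (mod 2). As 3 is odd, 5r + 3 is odd exactly when r is even. Thus r is even.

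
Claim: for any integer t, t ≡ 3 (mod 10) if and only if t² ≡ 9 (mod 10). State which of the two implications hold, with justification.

Only the forward direction holds.

(⟹) Suppose t ≡ 3 (mod 10). Write t = 10j + 3. Then (10j + 3)² = 100j² + 60j + 9 = 10(10j² + 6j) + 9, so t² ≡ 9 (mod 10).

(⟸) This fails: take t = 7. Then 7² = 49 ≡ 9 (mod 10), yet 7 ≡ 7 (mod 10), not 3.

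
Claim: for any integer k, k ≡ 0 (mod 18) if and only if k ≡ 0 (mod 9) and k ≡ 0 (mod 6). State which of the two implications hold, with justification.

Equivalent; both directions hold.

Converse. If k ≡ 0 (mod 9) and k ≡ 0 (mod 6), then by the Chinese remainder theorem k ≡ 0 (mod 18). This is exactly k ≡ 0 (mod 18).

Forward direction. Suppose k ≡ 0 (mod 18); write k = 18j + 0. Since 9 ∣ 18, reducing mod 9 gives k ≡ 0 (mod 9); since 6 ∣ 18, reducing mod 6 gives k ≡ 0 (mod 6).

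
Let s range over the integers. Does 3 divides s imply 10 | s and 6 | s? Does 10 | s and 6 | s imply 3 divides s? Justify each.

(⇒) This fails: take s = 3. Certainly 3 ∣ 3, but 10 ∤ 3.

(⇐) Suppose 10 ∣ s and 6 ∣ s. Any common multiple of 10 and 6 is a multiple of their lcm; here lcm(10, 6) = 10·6/gcd(10, 6) = 60/2 = 30, so 30 ∣ s. Since 3 ∣ 30, it follows that 3 ∣ s.

Not equivalent: only (⇐) holds.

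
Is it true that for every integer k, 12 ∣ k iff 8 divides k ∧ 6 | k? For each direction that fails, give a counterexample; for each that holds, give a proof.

[⇒] This fails: take k = 12. Certainly 12 ∣ 12, but 8 ∤ 12.

[⇐] Suppose 8 ∣ k and 6 ∣ k. Any common multiple of 8 and 6 is a multiple of their lcm; here lcm(8, 6) = 8·6/gcd(8, 6) = 48/2 = 24, so 24 ∣ k. Since 12 ∣ 24, it follows that 12 ∣ k.

(⇒) fails; (⇐) holds.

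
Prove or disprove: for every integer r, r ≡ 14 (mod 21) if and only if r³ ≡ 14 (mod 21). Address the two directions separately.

Both directions hold.

(⟸) Suppose r³ ≡ 14 (mod 21). The only residue r in {0, …, 20} with r³ ≡ 14 (mod 21) is r = 14, so r ≡ 14 (mod 21).

(⟹) Suppose r ≡ 14 (mod 21). Write r = 21j + 14. Then (21j + 14)³ = 9261j³ + 18522j² + 12348j + 2744 = 21(441j³ + 882j² + 588j + 130) + 14, so r³ ≡ 14 (mod 21).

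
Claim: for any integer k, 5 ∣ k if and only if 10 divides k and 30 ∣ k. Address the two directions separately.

The forward direction fails; the converse holds.

[⇒] This fails: take k = 5. Certainly 5 ∣ 5, but 10 ∤ 5.

[⇐] Suppose 10 ∣ k and 30 ∣ k. Any common multiple of 10 and 30 is a multiple of their lcm; here lcm(10, 30) = 10·30/gcd(10, 30) = 300/10 = 30, so 30 ∣ k. Since 5 ∣ 30, it follows that 5 ∣ k.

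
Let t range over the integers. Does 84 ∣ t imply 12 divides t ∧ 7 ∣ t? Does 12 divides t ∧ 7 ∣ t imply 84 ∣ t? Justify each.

Equivalent; both directions hold.

(⟹) If 84 ∣ t, write t = 84q. Since 84 = 7·12, t = 12·(7q), so 12 ∣ t; and since 84 = 12·7, t = 7·(12q), so 7 ∣ t.

(⟸) Suppose 12 ∣ t and 7 ∣ t. Any common multiple of 12 and 7 is a multiple of their lcm; here gcd(12, 7) = 1, so lcm(12, 7) = 12·7 = 84, so 84 ∣ t.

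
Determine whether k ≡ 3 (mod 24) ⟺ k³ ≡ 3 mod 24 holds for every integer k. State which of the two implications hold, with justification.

(←) Suppose k³ ≡ 3 (mod 24). The only residue r in {0, …, 23} with r³ ≡ 3 (mod 24) is r = 3, so k ≡ 3 (mod 24).

(→) Suppose k ≡ 3 (mod 24). Write k = 24j + 3. Then (24j + 3)³ = 13824j³ + 5184j² + 648j + 27 = 24(576j³ + 216j² + 27j + 1) + 3, so k³ ≡ 3 (mod 24).

Both directions hold; the statement is true.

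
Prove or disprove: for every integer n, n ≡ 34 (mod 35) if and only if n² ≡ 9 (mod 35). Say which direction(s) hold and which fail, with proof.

Forward direction. This fails: take n = 34. Then 34 ≡ 34 (mod 35), but 34² = 1156 ≡ 1 (mod 35), not 9.

Converse. This fails: take n = 3. Then 3² = 9 ≡ 9 (mod 35), yet 3 ≡ 3 (mod 35), not 34.

Neither direction holds.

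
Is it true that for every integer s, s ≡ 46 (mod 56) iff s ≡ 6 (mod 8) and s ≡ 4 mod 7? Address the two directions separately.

Both directions hold; the statement is true.

(→) Suppose s ≡ 46 (mod 56); write s = 56j + 46. Since 8 ∣ 56, reducing mod 8 gives s ≡ 46 ≡ 6 (mod 8); since 7 ∣ 56, reducing mod 7 gives s ≡ 46 ≡ 4 (mod 7).

(←) Conversely, if s ≡ 6 (mod 8) and s ≡ 4 (mod 7), then by the Chinese remainder theorem s ≡ 46 (mod 56). This is exactly s ≡ 46 (mod 56).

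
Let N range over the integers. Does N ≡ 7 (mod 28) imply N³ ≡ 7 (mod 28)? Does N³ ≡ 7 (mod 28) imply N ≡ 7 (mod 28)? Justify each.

Forward direction. Suppose N ≡ 7 (mod 28). Write N = 28j + 7. Then (28j + 7)³ = 21952j³ + 16464j² + 4116j + 343 = 28(784j³ + 588j² + 147j + 12) + 7, so N³ ≡ 7 (mod 28).

Converse. Suppose N³ ≡ 7 (mod 28). The only residue r in {0, …, 27} with r³ ≡ 7 (mod 28) is r = 7, so N ≡ 7 (mod 28).

The biconditional holds.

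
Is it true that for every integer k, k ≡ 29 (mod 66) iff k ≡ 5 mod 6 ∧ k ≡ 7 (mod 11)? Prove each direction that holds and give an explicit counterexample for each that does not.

Both directions hold.

Converse. If k ≡ 5 (mod 6) and k ≡ 7 (mod 11), then by the Chinese remainder theorem k ≡ 29 (mod 66). This is exactly k ≡ 29 (mod 66).

Forward direction. Suppose k ≡ 29 (mod 66); write k = 66j + 29. Since 6 ∣ 66, reducing mod 6 gives k ≡ 29 ≡ 5 (mod 6); since 11 ∣ 66, reducing mod 11 gives k ≡ 29 ≡ 7 (mod 11).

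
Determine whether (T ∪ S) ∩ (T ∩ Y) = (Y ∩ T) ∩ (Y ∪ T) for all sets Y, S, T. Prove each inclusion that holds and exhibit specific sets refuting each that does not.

Both inclusions hold; the sets are equal.

Forward inclusion. Let x ∈ (T ∪ S) ∩ (T ∩ Y). Then either x ∈ Y ∩ T and x ∉ S; or x ∈ Y ∩ S ∩ T. In each case x ∈ (Y ∩ T) ∩ (Y ∪ T), so (T ∪ S) ∩ (T ∩ Y) ⊆ (Y ∩ T) ∩ (Y ∪ T).

Reverse inclusion. Let x ∈ (Y ∩ T) ∩ (Y ∪ T). Then either x ∈ Y ∩ T and x ∉ S; or x ∈ Y ∩ S ∩ T. In each case x ∈ (T ∪ S) ∩ (T ∩ Y), so (Y ∩ T) ∩ (Y ∪ T) ⊆ (T ∪ S) ∩ (T ∩ Y).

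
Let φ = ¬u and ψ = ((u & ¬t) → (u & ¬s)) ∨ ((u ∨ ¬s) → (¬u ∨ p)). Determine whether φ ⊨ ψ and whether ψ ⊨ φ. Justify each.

Forward direction. Assume the antecedent. If u is true, the antecedent cannot hold. If u is false, the consequent reduces to true regardless of the other variables. Either way the consequent holds.

Converse. This fails. Under p = F, s = F, u = T, t = F, the left side is false but the right side is true.

Only the forward implication holds.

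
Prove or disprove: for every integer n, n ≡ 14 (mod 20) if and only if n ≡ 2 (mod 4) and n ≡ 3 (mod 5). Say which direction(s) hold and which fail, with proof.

Both directions fail.

Forward direction. This fails: n = 14 gives 14 ≡ 14 (mod 20) but 14 ≡ 4 (mod 5), so the conjunction on the right does not hold.

Converse. This fails: n = 18 satisfies both congruences on the right (18 ≡ 2 mod 4 and 18 ≡ 3 mod 5) yet 18 ≡ 18 (mod 20), not 14.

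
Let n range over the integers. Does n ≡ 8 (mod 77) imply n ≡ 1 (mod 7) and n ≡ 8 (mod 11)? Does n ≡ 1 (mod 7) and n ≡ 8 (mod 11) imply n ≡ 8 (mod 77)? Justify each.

Both directions hold.

(→) Suppose n ≡ 8 (mod 77); write n = 77j + 8. Since 7 ∣ 77, reducing mod 7 gives n ≡ 8 ≡ 1 (mod 7); since 11 ∣ 77, reducing mod 11 gives n ≡ 8 (mod 11).

(←) Conversely, if n ≡ 1 (mod 7) and n ≡ 8 (mod 11), then by the Chinese remainder theorem n ≡ 8 (mod 77). This is exactly n ≡ 8 (mod 77).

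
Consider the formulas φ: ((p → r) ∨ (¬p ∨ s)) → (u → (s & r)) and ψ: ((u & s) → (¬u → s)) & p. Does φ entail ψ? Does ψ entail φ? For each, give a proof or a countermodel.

Both directions fail.

(⇒) This fails. Under u = F, p = F, s = F, r = F, the left side is true but the right side is false.

(⇐) This fails. Under u = T, p = T, s = T, r = F, the left side is false but the right side is true.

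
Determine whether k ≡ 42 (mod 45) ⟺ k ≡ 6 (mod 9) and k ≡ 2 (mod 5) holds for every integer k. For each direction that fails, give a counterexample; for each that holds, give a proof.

[⇒] Suppose k ≡ 42 (mod 45); write k = 45j + 42. Since 9 ∣ 45, reducing mod 9 gives k ≡ 42 ≡ 6 (mod 9); since 5 ∣ 45, reducing mod 5 gives k ≡ 42 ≡ 2 (mod 5).

[⇐] Conversely, if k ≡ 6 (mod 9) and k ≡ 2 (mod 5), then by the Chinese remainder theorem k ≡ 42 (mod 45). This is exactly k ≡ 42 (mod 45).

The biconditional holds.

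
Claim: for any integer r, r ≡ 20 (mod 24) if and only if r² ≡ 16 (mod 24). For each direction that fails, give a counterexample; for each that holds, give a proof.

(←) This fails: take r = 4. Then 4² = 16 ≡ 16 (mod 24), yet 4 ≡ 4 (mod 24), not 20.

(→) Suppose r ≡ 20 (mod 24). Write r = 24j + 20. Then (24j + 20)² = 576j² + 960j + 400 = 24(24j² + 40j + 16) + 16, so r² ≡ 16 (mod 24).

(⇒) holds; (⇐) fails.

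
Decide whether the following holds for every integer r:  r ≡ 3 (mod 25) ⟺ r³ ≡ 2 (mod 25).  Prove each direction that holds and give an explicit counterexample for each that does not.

The biconditional holds.

(⇒) Suppose r ≡ 3 (mod 25). Write r = 25j + 3. Then (25j + 3)³ = 15625j³ + 5625j² + 675j + 27 = 25(625j³ + 225j² + 27j + 1) + 2, so r³ ≡ 2 (mod 25).

(⇐) Conversely, suppose r³ ≡ 2 (mod 25). The only residue r in {0, …, 24} with r³ ≡ 2 (mod 25) is r = 3, so r ≡ 3 (mod 25).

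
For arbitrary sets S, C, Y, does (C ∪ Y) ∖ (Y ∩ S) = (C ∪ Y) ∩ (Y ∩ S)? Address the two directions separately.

(⟹) This inclusion fails. Take S = ∅, C = {1}, Y = ∅; then 1 ∈ (C ∪ Y) ∖ (Y ∩ S) but 1 ∉ (C ∪ Y) ∩ (Y ∩ S).

(⟸) This inclusion fails. Take S = {1}, C = ∅, Y = {1}; then 1 ∈ (C ∪ Y) ∩ (Y ∩ S) but 1 ∉ (C ∪ Y) ∖ (Y ∩ S).

(⊆) fails and (⊇) fails.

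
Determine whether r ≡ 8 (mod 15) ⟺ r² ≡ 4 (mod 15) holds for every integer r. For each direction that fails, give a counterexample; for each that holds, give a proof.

[⇒] Suppose r ≡ 8 (mod 15). Write r = 15j + 8. Then (15j + 8)² = 225j² + 240j + 64 = 15(15j² + 16j + 4) + 4, so r² ≡ 4 (mod 15).

[⇐] This fails: take r = 2. Then 2² = 4 ≡ 4 (mod 15), yet 2 ≡ 2 (mod 15), not 8.

Only the forward implication holds.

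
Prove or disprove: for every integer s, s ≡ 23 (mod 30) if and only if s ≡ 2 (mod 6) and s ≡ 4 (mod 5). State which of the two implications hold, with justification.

(⟹) This fails: s = 23 gives 23 ≡ 23 (mod 30) but 23 ≡ 5 (mod 6), so the conjunction on the right does not hold.

(⟸) This fails: s = 14 satisfies both congruences on the right (14 ≡ 2 mod 6 and 14 ≡ 4 mod 5) yet 14 ≡ 14 (mod 30), not 23.

Both directions fail.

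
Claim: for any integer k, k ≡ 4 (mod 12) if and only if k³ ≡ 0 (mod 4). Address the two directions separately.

Only the forward direction holds.

(⇒) Suppose k ≡ 4 (mod 12). Then k³ ≡ 4³ = 64 (mod 12), and since 4 ∣ 12, also k³ ≡ 0 (mod 4).

(⇐) This fails: take k = 0. Then 0³ = 0 ≡ 0 (mod 4), yet 0 ≡ 0 (mod 12), not 4.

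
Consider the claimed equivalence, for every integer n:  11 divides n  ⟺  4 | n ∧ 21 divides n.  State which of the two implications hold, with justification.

Neither implication holds.

Forward direction. This fails: take n = 11. Certainly 11 ∣ 11, but 4 ∤ 11.

Converse. This fails: take n = 84. Both 4 ∣ 84 and 21 ∣ 84, yet 84 is not a multiple of 11 (since 84 = 7·11 + 7), so 11 ∤ 84.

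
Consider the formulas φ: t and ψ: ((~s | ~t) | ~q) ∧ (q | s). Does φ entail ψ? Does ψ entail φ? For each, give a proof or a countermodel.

(⇒) This fails. Under t = T, s = F, q = F, the left side is true but the right side is false.

(⇐) This fails. Under t = F, s = T, q = F, the left side is false but the right side is true.

Neither direction holds.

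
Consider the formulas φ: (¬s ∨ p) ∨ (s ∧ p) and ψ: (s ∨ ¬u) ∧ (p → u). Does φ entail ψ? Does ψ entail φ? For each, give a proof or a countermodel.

Forward direction. This fails. Under p = T, u = F, s = F, the left side is true but the right side is false.

Converse. This fails. Under p = F, u = F, s = T, the left side is false but the right side is true.

(⇒) fails and (⇐) fails.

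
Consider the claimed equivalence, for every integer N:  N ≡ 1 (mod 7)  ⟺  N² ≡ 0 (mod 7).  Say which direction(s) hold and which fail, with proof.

(→) This fails: take N = 1. Then 1 ≡ 1 (mod 7), but 1² = 1 ≡ 1 (mod 7), not 0.

(←) This fails: take N = 0. Then 0² = 0 ≡ 0 (mod 7), yet 0 ≡ 0 (mod 7), not 1.

(⇒) fails and (⇐) fails.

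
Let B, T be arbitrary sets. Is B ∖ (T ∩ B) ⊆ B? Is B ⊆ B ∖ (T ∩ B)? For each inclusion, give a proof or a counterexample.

(⟹) Let x ∈ B ∖ (T ∩ B). Then x ∈ B and x ∉ T, from which x ∈ B.

(⟸) This inclusion fails. Take B = {1}, T = {1}; then 1 ∈ B but 1 ∉ B ∖ (T ∩ B).

Only the forward inclusion holds.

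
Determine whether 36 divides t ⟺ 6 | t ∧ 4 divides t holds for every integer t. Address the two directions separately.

The forward direction holds; the converse fails.

(→) If 36 ∣ t, write t = 36q. Since 36 = 6·6, t = 6·(6q), so 6 ∣ t; and since 36 = 9·4, t = 4·(9q), so 4 ∣ t.

(←) This fails: take t = 12. Both 6 ∣ 12 and 4 ∣ 12, yet 12 is not a multiple of 36 (since 12 = 0·36 + 12), so 36 ∤ 12.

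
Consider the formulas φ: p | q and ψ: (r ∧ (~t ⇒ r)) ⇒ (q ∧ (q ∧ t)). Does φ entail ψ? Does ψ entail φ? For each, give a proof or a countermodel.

(⟹) This fails. Under t = F, q = T, r = T, p = F, the left side is true but the right side is false.

(⟸) This fails. Under t = F, q = F, r = F, p = F, the left side is false but the right side is true.

Neither direction holds.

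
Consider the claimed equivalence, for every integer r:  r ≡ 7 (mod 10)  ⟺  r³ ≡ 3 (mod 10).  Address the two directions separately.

Forward direction. Suppose r ≡ 7 (mod 10). Write r = 10j + 7. Then (10j + 7)³ = 1000j³ + 2100j² + 1470j + 343 = 10(100j³ + 210j² + 147j + 34) + 3, so r³ ≡ 3 (mod 10).

Converse. Suppose r³ ≡ 3 (mod 10). The only residue r in {0, …, 9} with r³ ≡ 3 (mod 10) is r = 7, so r ≡ 7 (mod 10).

Equivalent; both directions hold.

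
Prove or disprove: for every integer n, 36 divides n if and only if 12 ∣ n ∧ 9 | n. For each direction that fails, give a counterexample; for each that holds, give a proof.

Both implications hold.

(⇒) If 36 ∣ n, write n = 36q. Since 36 = 3·12, n = 12·(3q), so 12 ∣ n; and since 36 = 4·9, n = 9·(4q), so 9 ∣ n.

(⇐) Suppose 12 ∣ n and 9 ∣ n. Any common multiple of 12 and 9 is a multiple of their lcm; here lcm(12, 9) = 12·9/gcd(12, 9) = 108/3 = 36, so 36 ∣ n.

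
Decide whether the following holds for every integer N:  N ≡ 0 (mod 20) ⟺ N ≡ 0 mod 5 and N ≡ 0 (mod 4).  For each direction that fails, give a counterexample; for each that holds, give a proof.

Both implications hold.

Converse. If N ≡ 0 (mod 5) and N ≡ 0 (mod 4), then by the Chinese remainder theorem N ≡ 0 (mod 20). This is exactly N ≡ 0 (mod 20).

Forward direction. Suppose N ≡ 0 (mod 20); write N = 20j + 0. Since 5 ∣ 20, reducing mod 5 gives N ≡ 0 (mod 5); since 4 ∣ 20, reducing mod 4 gives N ≡ 0 (mod 4).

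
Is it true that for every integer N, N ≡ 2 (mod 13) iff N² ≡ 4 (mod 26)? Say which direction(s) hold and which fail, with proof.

Neither direction holds.

Forward direction. This fails: take N = 15. Then 15 ≡ 2 (mod 13), but 15² = 225 ≡ 17 (mod 26), not 4.

Converse. This fails: take N = 24. Then 24² = 576 ≡ 4 (mod 26), yet 24 ≡ 11 (mod 13), not 2.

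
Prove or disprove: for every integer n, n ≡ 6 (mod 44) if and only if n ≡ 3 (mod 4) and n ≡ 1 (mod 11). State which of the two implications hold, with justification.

(⇒) fails and (⇐) fails.

(⟹) This fails: n = 6 gives 6 ≡ 6 (mod 44) but 6 ≡ 2 (mod 4), so the conjunction on the right does not hold.

(⟸) This fails: n = 23 satisfies both congruences on the right (23 ≡ 3 mod 4 and 23 ≡ 1 mod 11) yet 23 ≡ 23 (mod 44), not 6.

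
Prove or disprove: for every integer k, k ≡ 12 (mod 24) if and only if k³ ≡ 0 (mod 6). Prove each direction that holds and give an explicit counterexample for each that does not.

(⇒) holds; (⇐) fails.

(⟹) Suppose k ≡ 12 (mod 24). Then k³ ≡ 12³ = 1728 (mod 24), and since 6 ∣ 24, also k³ ≡ 0 (mod 6).

(⟸) This fails: take k = 0. Then 0³ = 0 ≡ 0 (mod 6), yet 0 ≡ 0 (mod 24), not 12.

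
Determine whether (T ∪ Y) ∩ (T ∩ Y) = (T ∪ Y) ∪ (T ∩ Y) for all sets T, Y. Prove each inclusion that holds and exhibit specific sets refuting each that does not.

Forward inclusion. Let x ∈ (T ∪ Y) ∩ (T ∩ Y). Then x ∈ T ∩ Y, from which x ∈ (T ∪ Y) ∪ (T ∩ Y).

Reverse inclusion. This inclusion fails. Take T = {1}, Y = ∅; then 1 ∈ (T ∪ Y) ∪ (T ∩ Y) but 1 ∉ (T ∪ Y) ∩ (T ∩ Y).

Only the forward inclusion holds.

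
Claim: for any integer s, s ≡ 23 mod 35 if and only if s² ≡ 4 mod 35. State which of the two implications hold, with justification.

(⇒) holds; (⇐) fails.

Forward direction. Suppose s ≡ 23 mod 35. Write s = 35j + 23. Then (35j + 23)² = 1225j² + 1610j + 529 = 35(35j² + 46j + 15) + 4, so s² ≡ 4 (mod 35).

Converse. This fails: take s = 2. Then 2² = 4 ≡ 4 (mod 35), yet 2 ≡ 2 (mod 35), not 23.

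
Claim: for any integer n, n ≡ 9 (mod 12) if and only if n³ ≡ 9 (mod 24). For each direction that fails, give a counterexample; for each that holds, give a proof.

(⟹) This fails: take n = 21. Then 21 ≡ 9 (mod 12), but 21³ = 9261 ≡ 21 (mod 24), not 9.

(⟸) Conversely, the residues r modulo 24 with r³ ≡ 9 (mod 24) are exactly {9}, and each is ≡ 9 (mod 12).

Only the reverse direction holds.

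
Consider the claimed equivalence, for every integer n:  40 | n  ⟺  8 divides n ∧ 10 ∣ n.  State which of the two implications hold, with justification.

The biconditional holds.

(⇒) If 40 ∣ n, write n = 40q. Since 40 = 5·8, n = 8·(5q), so 8 ∣ n; and since 40 = 4·10, n = 10·(4q), so 10 ∣ n.

(⇐) Suppose 8 ∣ n and 10 ∣ n. Any common multiple of 8 and 10 is a multiple of their lcm; here lcm(8, 10) = 8·10/gcd(8, 10) = 80/2 = 40, so 40 ∣ n.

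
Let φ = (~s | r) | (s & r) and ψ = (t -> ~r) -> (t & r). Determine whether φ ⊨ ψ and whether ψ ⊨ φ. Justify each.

Only the converse holds.

[⇐] Assume the antecedent. If s is true, the antecedent forces (s = T, r = T, t = T), and (~s | r) | (s & r) holds there. If s is false, (~s | r) | (s & r) reduces to true regardless of the other variables. Either way (~s | r) | (s & r) holds.

[⇒] This fails. Under s = F, r = F, t = F, the left side is true but the right side is false.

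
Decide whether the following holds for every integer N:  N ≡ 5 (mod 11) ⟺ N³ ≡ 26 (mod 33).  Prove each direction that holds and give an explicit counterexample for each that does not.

(⟹) This fails: take N = 16. Then 16 ≡ 5 (mod 11), but 16³ = 4096 ≡ 4 (mod 33), not 26.

(⟸) Conversely, the residues r modulo 33 with r³ ≡ 26 (mod 33) are exactly {5}, and each is ≡ 5 (mod 11).

Not equivalent: only (⇐) holds.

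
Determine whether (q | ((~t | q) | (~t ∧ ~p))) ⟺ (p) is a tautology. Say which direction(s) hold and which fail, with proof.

Neither implication holds.

(⟹) This fails. Under p = F, t = F, q = F, the left side is true but the right side is false.

(⟸) This fails. Under p = T, t = T, q = F, the left side is false but the right side is true.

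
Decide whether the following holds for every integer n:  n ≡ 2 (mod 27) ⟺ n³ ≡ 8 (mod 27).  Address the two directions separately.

The forward direction holds; the converse fails.

(⇒) Suppose n ≡ 2 (mod 27). Write n = 27j + 2. Then (27j + 2)³ = 19683j³ + 4374j² + 324j + 8 = 27(729j³ + 162j² + 12j) + 8, so n³ ≡ 8 (mod 27).

(⇐) This fails: take n = 11. Then 11³ = 1331 ≡ 8 (mod 27), yet 11 ≡ 11 (mod 27), not 2.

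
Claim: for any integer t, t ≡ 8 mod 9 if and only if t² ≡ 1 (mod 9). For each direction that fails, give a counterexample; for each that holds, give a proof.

Forward direction. Suppose t ≡ 8 mod 9. Write t = 9j + 8. Then (9j + 8)² = 81j² + 144j + 64 = 9(9j² + 16j + 7) + 1, so t² ≡ 1 (mod 9).

Converse. This fails: take t = 1. Then 1² = 1 ≡ 1 (mod 9), yet 1 ≡ 1 (mod 9), not 8.

Only the forward direction holds.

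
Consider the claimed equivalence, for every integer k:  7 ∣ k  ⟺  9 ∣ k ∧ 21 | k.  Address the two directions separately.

(⇒) fails; (⇐) holds.

(⟹) This fails: take k = 7. Certainly 7 ∣ 7, but 9 ∤ 7.

(⟸) Suppose 9 ∣ k and 21 ∣ k. Any common multiple of 9 and 21 is a multiple of their lcm; here lcm(9, 21) = 9·21/gcd(9, 21) = 189/3 = 63, so 63 ∣ k. Since 7 ∣ 63, it follows that 7 ∣ k.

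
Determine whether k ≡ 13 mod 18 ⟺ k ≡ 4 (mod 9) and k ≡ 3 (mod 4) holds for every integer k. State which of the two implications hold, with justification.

(←) If k ≡ 4 (mod 9) and k ≡ 3 (mod 4), then by the Chinese remainder theorem k ≡ 31 (mod 36). Since 31 ≡ 13 (mod 18) and 18 ∣ 36, we get k ≡ 13 (mod 18).

(→) This fails: k = 13 gives 13 ≡ 13 (mod 18) but 13 ≡ 1 (mod 4), so the conjunction on the right does not hold.

Not equivalent: only (⇐) holds.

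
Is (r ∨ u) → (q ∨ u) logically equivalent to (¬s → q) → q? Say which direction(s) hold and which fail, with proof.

[⇒] This fails. Under u = F, q = F, s = T, r = F, the left side is true but the right side is false.

[⇐] This fails. Under u = F, q = F, s = F, r = T, the left side is false but the right side is true.

Both directions fail.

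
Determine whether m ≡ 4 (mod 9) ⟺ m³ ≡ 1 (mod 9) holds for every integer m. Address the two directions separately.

Only the forward direction holds.

(←) This fails: take m = 1. Then 1³ = 1 ≡ 1 (mod 9), yet 1 ≡ 1 (mod 9), not 4.

(→) Suppose m ≡ 4 (mod 9). Write m = 9j + 4. Then (9j + 4)³ = 729j³ + 972j² + 432j + 64 = 9(81j³ + 108j² + 48j + 7) + 1, so m³ ≡ 1 (mod 9).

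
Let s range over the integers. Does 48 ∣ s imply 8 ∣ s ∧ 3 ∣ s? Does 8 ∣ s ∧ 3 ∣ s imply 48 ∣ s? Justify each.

The forward direction holds; the converse fails.

(→) If 48 ∣ s, write s = 48q. Since 48 = 6·8, s = 8·(6q), so 8 ∣ s; and since 48 = 16·3, s = 3·(16q), so 3 ∣ s.

(←) This fails: take s = 24. Both 8 ∣ 24 and 3 ∣ 24, yet 24 is not a multiple of 48 (since 24 = 0·48 + 24), so 48 ∤ 24.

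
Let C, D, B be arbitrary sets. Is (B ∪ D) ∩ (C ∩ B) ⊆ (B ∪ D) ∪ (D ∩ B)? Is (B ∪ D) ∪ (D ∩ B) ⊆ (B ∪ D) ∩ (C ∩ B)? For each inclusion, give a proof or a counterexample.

Only the forward inclusion holds.

(⟹) Let x ∈ (B ∪ D) ∩ (C ∩ B). Then either x ∈ C ∩ B and x ∉ D; or x ∈ C ∩ D ∩ B. In each case x ∈ (B ∪ D) ∪ (D ∩ B), so (B ∪ D) ∩ (C ∩ B) ⊆ (B ∪ D) ∪ (D ∩ B).

(⟸) This inclusion fails. Take C = ∅, D = {1}, B = ∅; then 1 ∈ (B ∪ D) ∪ (D ∩ B) but 1 ∉ (B ∪ D) ∩ (C ∩ B).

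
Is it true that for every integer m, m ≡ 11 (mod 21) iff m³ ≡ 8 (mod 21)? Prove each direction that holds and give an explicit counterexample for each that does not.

(⟹) Suppose m ≡ 11 (mod 21). Write m = 21j + 11. Then (21j + 11)³ = 9261j³ + 14553j² + 7623j + 1331 = 21(441j³ + 693j² + 363j + 63) + 8, so m³ ≡ 8 (mod 21).

(⟸) This fails: take m = 2. Then 2³ = 8 ≡ 8 (mod 21), yet 2 ≡ 2 (mod 21), not 11.

Only the forward implication holds.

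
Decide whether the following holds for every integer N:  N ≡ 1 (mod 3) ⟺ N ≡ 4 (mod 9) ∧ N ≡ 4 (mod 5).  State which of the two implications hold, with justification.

[⇐] If N ≡ 4 (mod 9) and N ≡ 4 (mod 5), then by the Chinese remainder theorem N ≡ 4 (mod 45). Since 4 ≡ 1 (mod 3) and 3 ∣ 45, we get N ≡ 1 (mod 3).

[⇒] This fails: N = 1 gives 1 ≡ 1 (mod 3) but 1 ≡ 1 (mod 9), so the conjunction on the right does not hold.

Not equivalent: only (⇐) holds.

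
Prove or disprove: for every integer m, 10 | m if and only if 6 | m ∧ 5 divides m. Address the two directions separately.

Only the reverse direction holds.

[⇐] Suppose 6 ∣ m and 5 ∣ m. Any common multiple of 6 and 5 is a multiple of their lcm; here gcd(6, 5) = 1, so lcm(6, 5) = 6·5 = 30, so 30 ∣ m. Since 10 ∣ 30, it follows that 10 ∣ m.

[⇒] This fails: take m = 10. Certainly 10 ∣ 10, but 6 ∤ 10.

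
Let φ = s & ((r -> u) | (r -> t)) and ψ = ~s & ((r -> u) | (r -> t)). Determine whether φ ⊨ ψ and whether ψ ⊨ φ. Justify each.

[⇒] This fails. Under s = T, r = F, u = F, t = F, the left side is true but the right side is false.

[⇐] This fails. Under s = F, r = F, u = F, t = F, the left side is false but the right side is true.

Neither direction holds.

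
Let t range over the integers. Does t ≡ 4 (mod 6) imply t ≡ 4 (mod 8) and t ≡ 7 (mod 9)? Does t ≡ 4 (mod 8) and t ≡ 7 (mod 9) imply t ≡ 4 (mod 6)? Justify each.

The forward direction fails; the converse holds.

[⇐] If t ≡ 4 (mod 8) and t ≡ 7 (mod 9), then by the Chinese remainder theorem t ≡ 52 (mod 72). Since 52 ≡ 4 (mod 6) and 6 ∣ 72, we get t ≡ 4 (mod 6).

[⇒] This fails: t = 64 gives 64 ≡ 4 (mod 6) but 64 ≡ 0 (mod 8), so the conjunction on the right does not hold.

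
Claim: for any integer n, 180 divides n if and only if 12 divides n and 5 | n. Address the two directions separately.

[⇒] If 180 ∣ n, write n = 180q. Since 180 = 15·12, n = 12·(15q), so 12 ∣ n; and since 180 = 36·5, n = 5·(36q), so 5 ∣ n.

[⇐] This fails: take n = 60. Both 12 ∣ 60 and 5 ∣ 60, yet 60 is not a multiple of 180 (since 60 = 0·180 + 60), so 180 ∤ 60.

Only the forward direction holds.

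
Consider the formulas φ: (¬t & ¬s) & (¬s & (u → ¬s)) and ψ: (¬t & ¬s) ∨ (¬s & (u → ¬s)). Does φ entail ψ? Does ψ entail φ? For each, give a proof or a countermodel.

[⇒] Assume the antecedent. If u is true, the antecedent forces (u = T, t = F, s = F), and (¬t & ¬s) ∨ (¬s & (u → ¬s)) holds there. If u is false, the antecedent forces (u = F, t = F, s = F), and (¬t & ¬s) ∨ (¬s & (u → ¬s)) holds there. Either way (¬t & ¬s) ∨ (¬s & (u → ¬s)) holds.

[⇐] This fails. Under u = F, t = T, s = F, the left side is false but the right side is true.

Only the forward implication holds.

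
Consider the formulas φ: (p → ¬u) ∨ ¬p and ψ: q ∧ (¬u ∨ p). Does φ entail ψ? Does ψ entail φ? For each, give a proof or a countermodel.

(→) This fails. Under q = F, u = F, p = F, the left side is true but the right side is false.

(←) This fails. Under q = T, u = T, p = T, the left side is false but the right side is true.

Neither implication holds.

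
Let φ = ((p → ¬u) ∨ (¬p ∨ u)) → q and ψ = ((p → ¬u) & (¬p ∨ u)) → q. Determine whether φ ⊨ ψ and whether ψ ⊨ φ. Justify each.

The forward direction holds; the converse fails.

Forward direction. Assume the antecedent. If p is true, ((p → ¬u) & (¬p ∨ u)) → q reduces to true regardless of the other variables. If p is false, the antecedent forces (p = F, u = F, q = T) or (p = F, u = T, q = T), and ((p → ¬u) & (¬p ∨ u)) → q holds there. Either way ((p → ¬u) & (¬p ∨ u)) → q holds.

Converse. This fails. Under p = T, u = F, q = F, the left side is false but the right side is true.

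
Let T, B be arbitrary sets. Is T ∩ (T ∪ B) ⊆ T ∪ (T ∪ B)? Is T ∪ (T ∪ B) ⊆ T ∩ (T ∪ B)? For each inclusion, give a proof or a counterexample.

(⟹) Let x ∈ T ∩ (T ∪ B). Then either x ∈ T and x ∉ B; or x ∈ T ∩ B. In each case x ∈ T ∪ (T ∪ B), so T ∩ (T ∪ B) ⊆ T ∪ (T ∪ B).

(⟸) This inclusion fails. Take T = ∅, B = {1}; then 1 ∈ T ∪ (T ∪ B) but 1 ∉ T ∩ (T ∪ B).

The sets are not equal: only the forward inclusion holds.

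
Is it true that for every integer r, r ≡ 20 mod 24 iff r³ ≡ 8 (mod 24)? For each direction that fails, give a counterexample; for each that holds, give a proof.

Only the forward implication holds.

(→) Suppose r ≡ 20 mod 24. Write r = 24j + 20. Then (24j + 20)³ = 13824j³ + 34560j² + 28800j + 8000 = 24(576j³ + 1440j² + 1200j + 333) + 8, so r³ ≡ 8 (mod 24).

(←) This fails: take r = 2. Then 2³ = 8 ≡ 8 (mod 24), yet 2 ≡ 2 (mod 24), not 20.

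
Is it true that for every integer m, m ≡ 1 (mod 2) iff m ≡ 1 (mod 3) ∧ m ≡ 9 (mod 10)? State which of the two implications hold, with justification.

Forward direction. This fails: m = 1 gives 1 ≡ 1 (mod 2) but 1 ≡ 1 (mod 10), so the conjunction on the right does not hold.

Converse. If m ≡ 1 (mod 3) and m ≡ 9 (mod 10), then by the Chinese remainder theorem m ≡ 19 (mod 30). Since 19 ≡ 1 (mod 2) and 2 ∣ 30, we get m ≡ 1 (mod 2).

The forward direction fails; the converse holds.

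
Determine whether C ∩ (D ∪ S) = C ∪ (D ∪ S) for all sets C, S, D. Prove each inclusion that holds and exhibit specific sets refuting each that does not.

(⊆) Let x ∈ C ∩ (D ∪ S). Then either x ∈ C ∩ S and x ∉ D; or x ∈ C ∩ D and x ∉ S; or x ∈ C ∩ S ∩ D. In each case x ∈ C ∪ (D ∪ S), so C ∩ (D ∪ S) ⊆ C ∪ (D ∪ S).

(⊇) This inclusion fails. Take C = {1}, S = ∅, D = ∅; then 1 ∈ C ∪ (D ∪ S) but 1 ∉ C ∩ (D ∪ S).

The sets are not equal: only the forward inclusion holds.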